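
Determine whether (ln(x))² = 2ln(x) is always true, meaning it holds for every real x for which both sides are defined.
Claim: (ln(x))² = 2ln(x).
Test a specific point where both sides are defined: x = 1/2.
LHS = (ln(x))² ≈ 0.4805
RHS = 2ln(x) ≈ -1.3863
Since 0.4805 ≠ -1.3863, the equation fails at this point, so it cannot hold for every real x for which both sides are defined.
2ln(x) equals ln(x²), which is not the same as (ln x)².

Conclusion: No, this is NOT an identity.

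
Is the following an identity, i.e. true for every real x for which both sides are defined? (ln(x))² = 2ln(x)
Claim: (ln(x))² = 2ln(x).
Test a specific point where both sides are defined: x = 3/2.
LHS = (ln(x))² ≈ 0.1644
RHS = 2ln(x) ≈ 0.8109
Since 0.1644 ≠ 0.8109, the equation fails at this point, so it cannot hold for every real x for which both sides are defined.
2ln(x) equals ln(x²), which is not the same as (ln x)².

Conclusion: No, this is NOT an identity.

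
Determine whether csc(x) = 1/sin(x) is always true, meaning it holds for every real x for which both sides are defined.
Yes, this is an identity.

Claim: csc(x) = 1/sin(x).
Reasoning: csc(x) is by definition the reciprocal of sin(x), wherever sin(x) ≠ 0.
So the two sides agree for every real x for which both sides are defined.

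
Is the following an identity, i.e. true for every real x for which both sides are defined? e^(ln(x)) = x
Yes, this is an identity.

Claim: e^(ln(x)) = x.
Reasoning: For x > 0, ln(x) is by definition the exponent p such that e^p = x. Raising e to that exponent therefore returns x: e^(ln x) = x.
So the two sides agree for every real x for which both sides are defined.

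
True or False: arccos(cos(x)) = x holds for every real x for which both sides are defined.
Claim: arccos(cos(x)) = x.
Test a specific point where both sides are defined: x = -π/6.
LHS = arccos(cos(x)) ≈ 0.5236
RHS = x ≈ -0.5236
Since 0.5236 ≠ -0.5236, the equation fails at this point, so it cannot hold for every real x for which both sides are defined.
arccos only returns values in [0, π], so arccos(cos(x)) = x holds only for x in that interval, not for all real x.

Conclusion: False.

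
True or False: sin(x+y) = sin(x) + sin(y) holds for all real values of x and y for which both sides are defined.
Claim: sin(x+y) = sin(x) + sin(y).
Test a specific point where both sides are defined: x = π/4, y = π/6.
LHS = sin(x+y) ≈ 0.9659
RHS = sin(x) + sin(y) ≈ 1.2071
Since 0.9659 ≠ 1.2071, the equation fails at this point, so it cannot hold for all real values of x and y for which both sides are defined.
The correct expansion is sin(x+y) = sin(x)cos(y) + cos(x)sin(y); sine is not additive.

Conclusion: False.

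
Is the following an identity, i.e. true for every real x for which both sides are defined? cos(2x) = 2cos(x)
Claim: cos(2x) = 2cos(x).
Test a specific point where both sides are defined: x = -π/2.
LHS = cos(2x) ≈ -1.0000
RHS = 2cos(x) ≈ 0.0000
Since -1.0000 ≠ 0.0000, the equation fails at this point, so it cannot hold for every real x for which both sides are defined.
The correct double-angle formula is cos(2x) = cos²x - sin²x.

Conclusion: No, this is NOT an identity.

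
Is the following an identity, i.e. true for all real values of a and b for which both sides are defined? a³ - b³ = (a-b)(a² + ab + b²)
Yes, this is an identity.

Claim: a³ - b³ = (a-b)(a² + ab + b²).
Reasoning: Expand the right side: (a-b)(a² + ab + b²) = a³ + a²b + ab² - a²b - ab² - b³ = a³ - b³ (the middle terms cancel in pairs).
So the two sides agree for all real values of a and b for which both sides are defined.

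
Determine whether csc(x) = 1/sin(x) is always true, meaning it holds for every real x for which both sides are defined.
Yes, this is an identity.

Claim: csc(x) = 1/sin(x).
Reasoning: csc(x) is by definition the reciprocal of sin(x), wherever sin(x) ≠ 0.
So the two sides agree for every real x for which both sides are defined.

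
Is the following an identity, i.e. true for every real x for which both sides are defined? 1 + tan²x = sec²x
Yes, this is an identity.

Claim: 1 + tan²x = sec²x.
Reasoning: Start from sin²x + cos²x = 1 and divide every term by cos²x (allowed wherever tan x and sec x are defined): tan²x + 1 = 1/cos²x = sec²x.
So the two sides agree for every real x for which both sides are defined.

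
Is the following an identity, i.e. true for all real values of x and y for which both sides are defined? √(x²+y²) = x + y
No, this is NOT an identity.

Claim: √(x²+y²) = x + y.
Test a specific point where both sides are defined: x = 3, y = 5.
LHS = √(x²+y²) ≈ 5.8310
RHS = x + y ≈ 8.0000
Since 5.8310 ≠ 8.0000, the equation fails at this point, so it cannot hold for all real values of x and y for which both sides are defined.
(x+y)² = x² + 2xy + y², not x² + y², so the square root does not split this way.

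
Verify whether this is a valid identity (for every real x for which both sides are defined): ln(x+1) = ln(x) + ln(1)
Claim: ln(x+1) = ln(x) + ln(1).
Test a specific point where both sides are defined: x = 4.
LHS = ln(x+1) ≈ 1.6094
RHS = ln(x) + ln(1) ≈ 1.3863
Since 1.6094 ≠ 1.3863, the equation fails at this point, so it cannot hold for every real x for which both sides are defined.
ln(1) = 0, so the right side is just ln(x), which differs from ln(x+1).

Conclusion: No, this is NOT an identity.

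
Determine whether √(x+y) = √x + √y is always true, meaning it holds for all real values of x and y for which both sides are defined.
Claim: √(x+y) = √x + √y.
Test a specific point where both sides are defined: x = 4, y = 1.
LHS = √(x+y) ≈ 2.2361
RHS = √x + √y ≈ 3.0000
Since 2.2361 ≠ 3.0000, the equation fails at this point, so it cannot hold for all real values of x and y for which both sides are defined.
Squaring the right side gives x + 2√(xy) + y, not x + y.

Conclusion: No, this is NOT an identity.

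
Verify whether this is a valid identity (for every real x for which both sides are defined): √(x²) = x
No, this is NOT an identity.

Claim: √(x²) = x.
Test a specific point where both sides are defined: x = -1.
LHS = √(x²) ≈ 1.0000
RHS = x ≈ -1.0000
Since 1.0000 ≠ -1.0000, the equation fails at this point, so it cannot hold for every real x for which both sides are defined.
√(x²) = |x|, which differs from x whenever x < 0 (both sides are defined for every real x).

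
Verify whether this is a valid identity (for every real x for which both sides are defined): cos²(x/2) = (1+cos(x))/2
Claim: cos²(x/2) = (1+cos(x))/2.
Reasoning: Use cos(2θ) = 2cos²θ - 1 with θ = x/2: cos(x) = 2cos²(x/2) - 1. Solving for cos²(x/2) gives (1 + cos(x))/2.
So the two sides agree for every real x for which both sides are defined.

Conclusion: Yes, this is an identity.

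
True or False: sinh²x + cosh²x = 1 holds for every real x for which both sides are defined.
Claim: sinh²x + cosh²x = 1.
Test a specific point where both sides are defined: x = 2.
LHS = sinh²x + cosh²x ≈ 27.3082
RHS = 1 ≈ 1.0000
Since 27.3082 ≠ 1.0000, the equation fails at this point, so it cannot hold for every real x for which both sides are defined.
The correct hyperbolic identity is cosh²x - sinh²x = 1 (a difference); the sum sinh²x + cosh²x equals cosh(2x).

Conclusion: False.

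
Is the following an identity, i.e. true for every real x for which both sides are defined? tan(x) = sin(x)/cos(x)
Yes, this is an identity.

Claim: tan(x) = sin(x)/cos(x).
Reasoning: For an angle x whose terminal point on the unit circle is (cos x, sin x), tan(x) is defined as the ratio (second coordinate)/(first coordinate) = sin(x)/cos(x), wherever cos(x) ≠ 0.
So the two sides agree for every real x for which both sides are defined.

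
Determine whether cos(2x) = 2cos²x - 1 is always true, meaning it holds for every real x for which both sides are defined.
Yes, this is an identity.

Claim: cos(2x) = 2cos²x - 1.
Reasoning: cos(2x) = cos²x - sin²x. Replace sin²x by 1 - cos²x: cos²x - (1 - cos²x) = 2cos²x - 1.
So the two sides agree for every real x for which both sides are defined.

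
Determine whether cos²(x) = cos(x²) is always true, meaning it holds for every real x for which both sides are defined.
Claim: cos²(x) = cos(x²).
Test a specific point where both sides are defined: x = -π/6.
LHS = cos²(x) ≈ 0.7500
RHS = cos(x²) ≈ 0.9627
Since 0.7500 ≠ 0.9627, the equation fails at this point, so it cannot hold for every real x for which both sides are defined.
cos²(x) means (cos x)², squaring the output; cos(x²) squares the input. These are different functions.

Conclusion: No, this is NOT an identity.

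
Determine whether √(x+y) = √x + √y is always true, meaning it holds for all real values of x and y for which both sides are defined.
Claim: √(x+y) = √x + √y.
Test a specific point where both sides are defined: x = 3/2, y = 5.
LHS = √(x+y) ≈ 2.5495
RHS = √x + √y ≈ 3.4608
Since 2.5495 ≠ 3.4608, the equation fails at this point, so it cannot hold for all real values of x and y for which both sides are defined.
Squaring the right side gives x + 2√(xy) + y, not x + y.

Conclusion: No, this is NOT an identity.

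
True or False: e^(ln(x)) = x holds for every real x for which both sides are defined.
Claim: e^(ln(x)) = x.
Reasoning: For x > 0, ln(x) is by definition the exponent p such that e^p = x. Raising e to that exponent therefore returns x: e^(ln x) = x.
So the two sides agree for every real x for which both sides are defined.

Conclusion: True.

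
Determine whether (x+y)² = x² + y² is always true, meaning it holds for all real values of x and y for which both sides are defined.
No, this is NOT an identity.

Claim: (x+y)² = x² + y².
Test a specific point where both sides are defined: x = 1/2, y = -3.
LHS = (x+y)² ≈ 6.2500
RHS = x² + y² ≈ 9.2500
Since 6.2500 ≠ 9.2500, the equation fails at this point, so it cannot hold for all real values of x and y for which both sides are defined.
The correct expansion is (x+y)² = x² + 2xy + y²; the cross term 2xy is missing.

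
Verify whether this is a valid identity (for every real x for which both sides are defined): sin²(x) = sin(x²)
Claim: sin²(x) = sin(x²).
Test a specific point where both sides are defined: x = π/4.
LHS = sin²(x) ≈ 0.5000
RHS = sin(x²) ≈ 0.5785
Since 0.5000 ≠ 0.5785, the equation fails at this point, so it cannot hold for every real x for which both sides are defined.
sin²(x) means (sin x)², squaring the output; sin(x²) squares the input. These are different functions.

Conclusion: No, this is NOT an identity.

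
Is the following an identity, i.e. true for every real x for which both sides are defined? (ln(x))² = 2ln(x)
No, this is NOT an identity.

Claim: (ln(x))² = 2ln(x).
Test a specific point where both sides are defined: x = 3/2.
LHS = (ln(x))² ≈ 0.1644
RHS = 2ln(x) ≈ 0.8109
Since 0.1644 ≠ 0.8109, the equation fails at this point, so it cannot hold for every real x for which both sides are defined.
2ln(x) equals ln(x²), which is not the same as (ln x)².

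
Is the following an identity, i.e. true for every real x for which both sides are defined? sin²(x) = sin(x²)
No, this is NOT an identity.

Claim: sin²(x) = sin(x²).
Test a specific point where both sides are defined: x = -π/4.
LHS = sin²(x) ≈ 0.5000
RHS = sin(x²) ≈ 0.5785
Since 0.5000 ≠ 0.5785, the equation fails at this point, so it cannot hold for every real x for which both sides are defined.
sin²(x) means (sin x)², squaring the output; sin(x²) squares the input. These are different functions.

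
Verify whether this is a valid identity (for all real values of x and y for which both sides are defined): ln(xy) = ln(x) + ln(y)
Yes, this is an identity.

Claim: ln(xy) = ln(x) + ln(y).
Reasoning: Both sides are simultaneously defined only when x, y > 0. Write x = e^p, y = e^q (p = ln x, q = ln y). Then xy = e^p · e^q = e^(p+q), so ln(xy) = p + q = ln(x) + ln(y).
So the two sides agree for all real values of x and y for which both sides are defined.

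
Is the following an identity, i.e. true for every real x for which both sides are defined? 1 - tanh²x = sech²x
Claim: 1 - tanh²x = sech²x.
Reasoning: Divide cosh²x - sinh²x = 1 through by cosh²x (never zero): 1 - tanh²x = 1/cosh²x = sech²x.
So the two sides agree for every real x for which both sides are defined.

Conclusion: Yes, this is an identity.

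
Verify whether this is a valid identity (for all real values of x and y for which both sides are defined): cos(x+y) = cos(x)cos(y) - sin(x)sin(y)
Yes, this is an identity.

Claim: cos(x+y) = cos(x)cos(y) - sin(x)sin(y).
Reasoning: By Euler's formula e^(i(x+y)) = e^(ix)·e^(iy) = (cos x + i·sin x)(cos y + i·sin y). The real part of the left side is cos(x+y); the real part of the product is cos(x)cos(y) - sin(x)sin(y) (since i·i = -1).
So the two sides agree for all real values of x and y for which both sides are defined.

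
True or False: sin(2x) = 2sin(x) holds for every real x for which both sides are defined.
False.

Claim: sin(2x) = 2sin(x).
Test a specific point where both sides are defined: x = 3π/4.
LHS = sin(2x) ≈ -1.0000
RHS = 2sin(x) ≈ 1.4142
Since -1.0000 ≠ 1.4142, the equation fails at this point, so it cannot hold for every real x for which both sides are defined.
The correct double-angle formula is sin(2x) = 2sin(x)cos(x).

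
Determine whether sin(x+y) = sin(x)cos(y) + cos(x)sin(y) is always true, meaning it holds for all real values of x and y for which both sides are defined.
Claim: sin(x+y) = sin(x)cos(y) + cos(x)sin(y).
Reasoning: By Euler's formula e^(i(x+y)) = e^(ix)·e^(iy) = (cos x + i·sin x)(cos y + i·sin y). The imaginary part of the left side is sin(x+y); the imaginary part of the product is sin(x)cos(y) + cos(x)sin(y).
So the two sides agree for all real values of x and y for which both sides are defined.

Conclusion: Yes, this is an identity.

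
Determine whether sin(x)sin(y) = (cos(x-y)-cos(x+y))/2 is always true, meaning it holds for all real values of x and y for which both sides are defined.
Claim: sin(x)sin(y) = (cos(x-y)-cos(x+y))/2.
Reasoning: cos(x-y) = cos(x)cos(y) + sin(x)sin(y) and cos(x+y) = cos(x)cos(y) - sin(x)sin(y). Subtracting, cos(x-y) - cos(x+y) = 2sin(x)sin(y); divide by 2.
So the two sides agree for all real values of x and y for which both sides are defined.

Conclusion: Yes, this is an identity.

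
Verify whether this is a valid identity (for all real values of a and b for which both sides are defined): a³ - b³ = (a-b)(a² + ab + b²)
Claim: a³ - b³ = (a-b)(a² + ab + b²).
Reasoning: Expand the right side: (a-b)(a² + ab + b²) = a³ + a²b + ab² - a²b - ab² - b³ = a³ - b³ (the middle terms cancel in pairs).
So the two sides agree for all real values of a and b for which both sides are defined.

Conclusion: Yes, this is an identity.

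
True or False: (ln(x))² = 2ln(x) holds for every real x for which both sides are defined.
Claim: (ln(x))² = 2ln(x).
Test a specific point where both sides are defined: x = 3/2.
LHS = (ln(x))² ≈ 0.1644
RHS = 2ln(x) ≈ 0.8109
Since 0.1644 ≠ 0.8109, the equation fails at this point, so it cannot hold for every real x for which both sides are defined.
2ln(x) equals ln(x²), which is not the same as (ln x)².

Conclusion: False.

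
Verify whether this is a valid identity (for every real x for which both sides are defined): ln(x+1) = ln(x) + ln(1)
Claim: ln(x+1) = ln(x) + ln(1).
Test a specific point where both sides are defined: x = 1.
LHS = ln(x+1) ≈ 0.6931
RHS = ln(x) + ln(1) ≈ 0.0000
Since 0.6931 ≠ 0.0000, the equation fails at this point, so it cannot hold for every real x for which both sides are defined.
ln(1) = 0, so the right side is just ln(x), which differs from ln(x+1).

Conclusion: No, this is NOT an identity.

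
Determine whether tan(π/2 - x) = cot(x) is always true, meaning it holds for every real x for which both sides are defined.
Claim: tan(π/2 - x) = cot(x).
Reasoning: tan(π/2 - x) = sin(π/2 - x)/cos(π/2 - x) = cos(x)/sin(x) = cot(x), using the cofunction identities sin(π/2 - x) = cos(x) and cos(π/2 - x) = sin(x).
So the two sides agree for every real x for which both sides are defined.

Conclusion: Yes, this is an identity.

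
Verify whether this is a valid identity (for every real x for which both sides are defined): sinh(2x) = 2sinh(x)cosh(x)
Claim: sinh(2x) = 2sinh(x)cosh(x).
Reasoning: 2sinh(x)cosh(x) = 2 · (e^x - e^-x)/2 · (e^x + e^-x)/2 = (e^(2x) - e^(-2x))/2 = sinh(2x).
So the two sides agree for every real x for which both sides are defined.

Conclusion: Yes, this is an identity.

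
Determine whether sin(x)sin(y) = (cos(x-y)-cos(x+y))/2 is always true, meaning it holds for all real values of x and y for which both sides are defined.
Claim: sin(x)sin(y) = (cos(x-y)-cos(x+y))/2.
Reasoning: cos(x-y) = cos(x)cos(y) + sin(x)sin(y) and cos(x+y) = cos(x)cos(y) - sin(x)sin(y). Subtracting, cos(x-y) - cos(x+y) = 2sin(x)sin(y); divide by 2.
So the two sides agree for all real values of x and y for which both sides are defined.

Conclusion: Yes, this is an identity.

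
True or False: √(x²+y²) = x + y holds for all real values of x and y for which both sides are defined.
False.

Claim: √(x²+y²) = x + y.
Test a specific point where both sides are defined: x = -2, y = -3.
LHS = √(x²+y²) ≈ 3.6056
RHS = x + y ≈ -5.0000
Since 3.6056 ≠ -5.0000, the equation fails at this point, so it cannot hold for all real values of x and y for which both sides are defined.
(x+y)² = x² + 2xy + y², not x² + y², so the square root does not split this way.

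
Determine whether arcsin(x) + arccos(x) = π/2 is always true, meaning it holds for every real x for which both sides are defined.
Claim: arcsin(x) + arccos(x) = π/2.
Reasoning: Both sides are defined for -1 ≤ x ≤ 1. Let θ = arcsin(x), so sin θ = x and θ ∈ [-π/2, π/2]. Then cos(π/2 - θ) = sin θ = x and π/2 - θ ∈ [0, π], which is exactly the range of arccos, so arccos(x) = π/2 - θ. Adding: arcsin(x) + arccos(x) = θ + (π/2 - θ) = π/2.
So the two sides agree for every real x for which both sides are defined.

Conclusion: Yes, this is an identity.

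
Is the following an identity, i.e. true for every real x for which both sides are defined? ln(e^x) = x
Claim: ln(e^x) = x.
Reasoning: ln is the inverse of the exponential: ln(e^x) asks for the exponent p with e^p = e^x, and since e^p is one-to-one that exponent is p = x.
So the two sides agree for every real x for which both sides are defined.

Conclusion: Yes, this is an identity.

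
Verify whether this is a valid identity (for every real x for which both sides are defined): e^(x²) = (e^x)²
Claim: e^(x²) = (e^x)².
Test a specific point where both sides are defined: x = 1/2.
LHS = e^(x²) ≈ 1.2840
RHS = (e^x)² ≈ 2.7183
Since 1.2840 ≠ 2.7183, the equation fails at this point, so it cannot hold for every real x for which both sides are defined.
(e^x)² = e^(2x), and 2x ≠ x² in general.

Conclusion: No, this is NOT an identity.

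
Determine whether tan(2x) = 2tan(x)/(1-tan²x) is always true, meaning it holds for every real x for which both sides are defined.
Claim: tan(2x) = 2tan(x)/(1-tan²x).
Reasoning: tan(2x) = sin(2x)/cos(2x) = 2sin(x)cos(x) / (cos²x - sin²x). Divide numerator and denominator by cos²x: 2tan(x) / (1 - tan²x).
So the two sides agree for every real x for which both sides are defined.

Conclusion: Yes, this is an identity.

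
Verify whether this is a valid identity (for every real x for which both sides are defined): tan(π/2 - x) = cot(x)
Claim: tan(π/2 - x) = cot(x).
Reasoning: tan(π/2 - x) = sin(π/2 - x)/cos(π/2 - x) = cos(x)/sin(x) = cot(x), using the cofunction identities sin(π/2 - x) = cos(x) and cos(π/2 - x) = sin(x).
So the two sides agree for every real x for which both sides are defined.

Conclusion: Yes, this is an identity.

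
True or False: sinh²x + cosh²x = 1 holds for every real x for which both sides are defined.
Claim: sinh²x + cosh²x = 1.
Test a specific point where both sides are defined: x = -3.
LHS = sinh²x + cosh²x ≈ 201.7156
RHS = 1 ≈ 1.0000
Since 201.7156 ≠ 1.0000, the equation fails at this point, so it cannot hold for every real x for which both sides are defined.
The correct hyperbolic identity is cosh²x - sinh²x = 1 (a difference); the sum sinh²x + cosh²x equals cosh(2x).

Conclusion: False.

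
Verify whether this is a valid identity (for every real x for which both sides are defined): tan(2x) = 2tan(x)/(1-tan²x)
Claim: tan(2x) = 2tan(x)/(1-tan²x).
Reasoning: tan(2x) = sin(2x)/cos(2x) = 2sin(x)cos(x) / (cos²x - sin²x). Divide numerator and denominator by cos²x: 2tan(x) / (1 - tan²x).
So the two sides agree for every real x for which both sides are defined.

Conclusion: Yes, this is an identity.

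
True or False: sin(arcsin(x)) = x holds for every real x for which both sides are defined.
Claim: sin(arcsin(x)) = x.
Reasoning: For -1 ≤ x ≤ 1 (where arcsin is defined), arcsin(x) is by definition an angle whose sine equals x. Taking the sine of that angle returns x. (Note the other order, arcsin(sin x) = x, is NOT an identity.)
So the two sides agree for every real x for which both sides are defined.

Conclusion: True.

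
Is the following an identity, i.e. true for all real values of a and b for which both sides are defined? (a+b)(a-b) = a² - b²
Yes, this is an identity.

Claim: (a+b)(a-b) = a² - b².
Reasoning: Expand: (a+b)(a-b) = a² - ab + ba - b² = a² - b² (the cross terms cancel).
So the two sides agree for all real values of a and b for which both sides are defined.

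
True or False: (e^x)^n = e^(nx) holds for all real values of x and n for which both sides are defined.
Claim: (e^x)^n = e^(nx).
Reasoning: e^x is a positive real number, and for a positive base B and real exponent n, B^n = e^(n·ln B). With B = e^x, ln B = x, so (e^x)^n = e^(n·x).
So the two sides agree for all real values of x and n for which both sides are defined.

Conclusion: True.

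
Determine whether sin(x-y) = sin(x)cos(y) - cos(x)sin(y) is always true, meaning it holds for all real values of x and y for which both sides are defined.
Claim: sin(x-y) = sin(x)cos(y) - cos(x)sin(y).
Reasoning: Replace y by -y in sin(x+y) = sin(x)cos(y) + cos(x)sin(y) and use cos(-y) = cos(y), sin(-y) = -sin(y): sin(x-y) = sin(x)cos(y) - cos(x)sin(y).
So the two sides agree for all real values of x and y for which both sides are defined.

Conclusion: Yes, this is an identity.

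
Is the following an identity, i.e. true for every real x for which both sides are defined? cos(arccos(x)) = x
Claim: cos(arccos(x)) = x.
Reasoning: For -1 ≤ x ≤ 1 (where arccos is defined), arccos(x) is by definition an angle whose cosine equals x. Taking the cosine of that angle returns x. (Note the other order, arccos(cos x) = x, is NOT an identity.)
So the two sides agree for every real x for which both sides are defined.

Conclusion: Yes, this is an identity.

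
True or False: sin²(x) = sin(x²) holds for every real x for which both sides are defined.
Claim: sin²(x) = sin(x²).
Test a specific point where both sides are defined: x = π/4.
LHS = sin²(x) ≈ 0.5000
RHS = sin(x²) ≈ 0.5785
Since 0.5000 ≠ 0.5785, the equation fails at this point, so it cannot hold for every real x for which both sides are defined.
sin²(x) means (sin x)², squaring the output; sin(x²) squares the input. These are different functions.

Conclusion: False.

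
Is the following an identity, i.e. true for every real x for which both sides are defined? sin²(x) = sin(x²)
Claim: sin²(x) = sin(x²).
Test a specific point where both sides are defined: x = π/6.
LHS = sin²(x) ≈ 0.2500
RHS = sin(x²) ≈ 0.2707
Since 0.2500 ≠ 0.2707, the equation fails at this point, so it cannot hold for every real x for which both sides are defined.
sin²(x) means (sin x)², squaring the output; sin(x²) squares the input. These are different functions.

Conclusion: No, this is NOT an identity.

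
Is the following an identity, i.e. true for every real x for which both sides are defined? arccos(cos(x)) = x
No, this is NOT an identity.

Claim: arccos(cos(x)) = x.
Test a specific point where both sides are defined: x = -π/4.
LHS = arccos(cos(x)) ≈ 0.7854
RHS = x ≈ -0.7854
Since 0.7854 ≠ -0.7854, the equation fails at this point, so it cannot hold for every real x for which both sides are defined.
arccos only returns values in [0, π], so arccos(cos(x)) = x holds only for x in that interval, not for all real x.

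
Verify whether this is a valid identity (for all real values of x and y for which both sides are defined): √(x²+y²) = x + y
No, this is NOT an identity.

Claim: √(x²+y²) = x + y.
Test a specific point where both sides are defined: x = -3, y = 4.
LHS = √(x²+y²) ≈ 5.0000
RHS = x + y ≈ 1.0000
Since 5.0000 ≠ 1.0000, the equation fails at this point, so it cannot hold for all real values of x and y for which both sides are defined.
(x+y)² = x² + 2xy + y², not x² + y², so the square root does not split this way.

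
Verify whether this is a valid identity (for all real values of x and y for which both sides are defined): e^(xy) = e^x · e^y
Claim: e^(xy) = e^x · e^y.
Test a specific point where both sides are defined: x = 4, y = -1.
LHS = e^(xy) ≈ 0.0183
RHS = e^x · e^y ≈ 20.0855
Since 0.0183 ≠ 20.0855, the equation fails at this point, so it cannot hold for all real values of x and y for which both sides are defined.
e^x · e^y = e^(x+y), not e^(xy).

Conclusion: No, this is NOT an identity.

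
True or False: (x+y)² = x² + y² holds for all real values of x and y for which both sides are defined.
False.

Claim: (x+y)² = x² + y².
Test a specific point where both sides are defined: x = -1, y = 1/2.
LHS = (x+y)² ≈ 0.2500
RHS = x² + y² ≈ 1.2500
Since 0.2500 ≠ 1.2500, the equation fails at this point, so it cannot hold for all real values of x and y for which both sides are defined.
The correct expansion is (x+y)² = x² + 2xy + y²; the cross term 2xy is missing.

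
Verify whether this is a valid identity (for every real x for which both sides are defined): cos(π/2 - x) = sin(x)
Claim: cos(π/2 - x) = sin(x).
Reasoning: Use cos(u - v) = cos(u)cos(v) + sin(u)sin(v) with u = π/2, v = x: cos(π/2)cos(x) + sin(π/2)sin(x) = 0·cos(x) + 1·sin(x) = sin(x).
So the two sides agree for every real x for which both sides are defined.

Conclusion: Yes, this is an identity.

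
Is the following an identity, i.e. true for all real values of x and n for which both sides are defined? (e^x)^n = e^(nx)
Yes, this is an identity.

Claim: (e^x)^n = e^(nx).
Reasoning: e^x is a positive real number, and for a positive base B and real exponent n, B^n = e^(n·ln B). With B = e^x, ln B = x, so (e^x)^n = e^(n·x).
So the two sides agree for all real values of x and n for which both sides are defined.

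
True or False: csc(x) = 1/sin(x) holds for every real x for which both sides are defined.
True.

Claim: csc(x) = 1/sin(x).
Reasoning: csc(x) is by definition the reciprocal of sin(x), wherever sin(x) ≠ 0.
So the two sides agree for every real x for which both sides are defined.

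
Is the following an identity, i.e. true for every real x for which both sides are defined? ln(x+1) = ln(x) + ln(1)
Claim: ln(x+1) = ln(x) + ln(1).
Test a specific point where both sides are defined: x = 4.
LHS = ln(x+1) ≈ 1.6094
RHS = ln(x) + ln(1) ≈ 1.3863
Since 1.6094 ≠ 1.3863, the equation fails at this point, so it cannot hold for every real x for which both sides are defined.
ln(1) = 0, so the right side is just ln(x), which differs from ln(x+1).

Conclusion: No, this is NOT an identity.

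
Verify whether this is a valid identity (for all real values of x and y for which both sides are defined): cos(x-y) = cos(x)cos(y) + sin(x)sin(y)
Claim: cos(x-y) = cos(x)cos(y) + sin(x)sin(y).
Reasoning: Replace y by -y in cos(x+y) = cos(x)cos(y) - sin(x)sin(y) and use cos(-y) = cos(y), sin(-y) = -sin(y): cos(x-y) = cos(x)cos(y) + sin(x)sin(y).
So the two sides agree for all real values of x and y for which both sides are defined.

Conclusion: Yes, this is an identity.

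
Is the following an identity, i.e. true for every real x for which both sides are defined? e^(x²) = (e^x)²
Claim: e^(x²) = (e^x)².
Test a specific point where both sides are defined: x = -3.
LHS = e^(x²) ≈ 8103.0839
RHS = (e^x)² ≈ 0.0025
Since 8103.0839 ≠ 0.0025, the equation fails at this point, so it cannot hold for every real x for which both sides are defined.
(e^x)² = e^(2x), and 2x ≠ x² in general.

Conclusion: No, this is NOT an identity.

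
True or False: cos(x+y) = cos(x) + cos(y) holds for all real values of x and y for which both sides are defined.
Claim: cos(x+y) = cos(x) + cos(y).
Test a specific point where both sides are defined: x = 3π/4, y = π/3.
LHS = cos(x+y) ≈ -0.9659
RHS = cos(x) + cos(y) ≈ -0.2071
Since -0.9659 ≠ -0.2071, the equation fails at this point, so it cannot hold for all real values of x and y for which both sides are defined.
The correct expansion is cos(x+y) = cos(x)cos(y) - sin(x)sin(y); cosine is not additive.

Conclusion: False.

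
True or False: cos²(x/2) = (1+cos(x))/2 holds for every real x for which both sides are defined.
Claim: cos²(x/2) = (1+cos(x))/2.
Reasoning: Use cos(2θ) = 2cos²θ - 1 with θ = x/2: cos(x) = 2cos²(x/2) - 1. Solving for cos²(x/2) gives (1 + cos(x))/2.
So the two sides agree for every real x for which both sides are defined.

Conclusion: True.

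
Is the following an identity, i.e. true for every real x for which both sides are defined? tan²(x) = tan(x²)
No, this is NOT an identity.

Claim: tan²(x) = tan(x²).
Test a specific point where both sides are defined: x = π/4.
LHS = tan²(x) ≈ 1.0000
RHS = tan(x²) ≈ 0.7092
Since 1.0000 ≠ 0.7092, the equation fails at this point, so it cannot hold for every real x for which both sides are defined.
tan²(x) means (tan x)², squaring the output; tan(x²) squares the input. These are different functions.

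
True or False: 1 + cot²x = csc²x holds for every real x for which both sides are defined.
True.

Claim: 1 + cot²x = csc²x.
Reasoning: Start from sin²x + cos²x = 1 and divide every term by sin²x (allowed wherever cot x and csc x are defined): 1 + cot²x = 1/sin²x = csc²x.
So the two sides agree for every real x for which both sides are defined.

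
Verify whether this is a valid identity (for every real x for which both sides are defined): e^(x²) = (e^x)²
Claim: e^(x²) = (e^x)².
Test a specific point where both sides are defined: x = -3.
LHS = e^(x²) ≈ 8103.0839
RHS = (e^x)² ≈ 0.0025
Since 8103.0839 ≠ 0.0025, the equation fails at this point, so it cannot hold for every real x for which both sides are defined.
(e^x)² = e^(2x), and 2x ≠ x² in general.

Conclusion: No, this is NOT an identity.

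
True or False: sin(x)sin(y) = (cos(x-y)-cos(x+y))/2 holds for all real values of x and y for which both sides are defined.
Claim: sin(x)sin(y) = (cos(x-y)-cos(x+y))/2.
Reasoning: cos(x-y) = cos(x)cos(y) + sin(x)sin(y) and cos(x+y) = cos(x)cos(y) - sin(x)sin(y). Subtracting, cos(x-y) - cos(x+y) = 2sin(x)sin(y); divide by 2.
So the two sides agree for all real values of x and y for which both sides are defined.

Conclusion: True.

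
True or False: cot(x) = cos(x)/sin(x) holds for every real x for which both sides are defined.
True.

Claim: cot(x) = cos(x)/sin(x).
Reasoning: cot(x) is defined as 1/tan(x) = 1/(sin(x)/cos(x)) = cos(x)/sin(x), wherever sin(x) ≠ 0.
So the two sides agree for every real x for which both sides are defined.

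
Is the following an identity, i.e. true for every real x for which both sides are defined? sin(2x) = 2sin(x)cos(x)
Yes, this is an identity.

Claim: sin(2x) = 2sin(x)cos(x).
Reasoning: Put y = x in the addition formula sin(x+y) = sin(x)cos(y) + cos(x)sin(y): sin(2x) = sin(x)cos(x) + cos(x)sin(x) = 2sin(x)cos(x).
So the two sides agree for every real x for which both sides are defined.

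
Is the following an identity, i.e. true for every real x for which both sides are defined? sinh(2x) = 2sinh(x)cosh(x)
Yes, this is an identity.

Claim: sinh(2x) = 2sinh(x)cosh(x).
Reasoning: 2sinh(x)cosh(x) = 2 · (e^x - e^-x)/2 · (e^x + e^-x)/2 = (e^(2x) - e^(-2x))/2 = sinh(2x).
So the two sides agree for every real x for which both sides are defined.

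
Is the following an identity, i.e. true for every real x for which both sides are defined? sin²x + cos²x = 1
Yes, this is an identity.

Claim: sin²x + cos²x = 1.
Reasoning: The point (cos x, sin x) lies on the unit circle X² + Y² = 1, so cos²x + sin²x = 1 for every real x.
So the two sides agree for every real x for which both sides are defined.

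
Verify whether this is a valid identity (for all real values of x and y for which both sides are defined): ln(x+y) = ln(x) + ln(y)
Claim: ln(x+y) = ln(x) + ln(y).
Test a specific point where both sides are defined: x = 5, y = 5.
LHS = ln(x+y) ≈ 2.3026
RHS = ln(x) + ln(y) ≈ 3.2189
Since 2.3026 ≠ 3.2189, the equation fails at this point, so it cannot hold for all real values of x and y for which both sides are defined.
ln(x) + ln(y) = ln(xy), not ln(x+y).

Conclusion: No, this is NOT an identity.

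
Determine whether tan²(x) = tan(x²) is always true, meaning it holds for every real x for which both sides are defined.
Claim: tan²(x) = tan(x²).
Test a specific point where both sides are defined: x = -π/4.
LHS = tan²(x) ≈ 1.0000
RHS = tan(x²) ≈ 0.7092
Since 1.0000 ≠ 0.7092, the equation fails at this point, so it cannot hold for every real x for which both sides are defined.
tan²(x) means (tan x)², squaring the output; tan(x²) squares the input. These are different functions.

Conclusion: No, this is NOT an identity.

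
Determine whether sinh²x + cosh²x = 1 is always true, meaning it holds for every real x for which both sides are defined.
Claim: sinh²x + cosh²x = 1.
Test a specific point where both sides are defined: x = 1/2.
LHS = sinh²x + cosh²x ≈ 1.5431
RHS = 1 ≈ 1.0000
Since 1.5431 ≠ 1.0000, the equation fails at this point, so it cannot hold for every real x for which both sides are defined.
The correct hyperbolic identity is cosh²x - sinh²x = 1 (a difference); the sum sinh²x + cosh²x equals cosh(2x).

Conclusion: No, this is NOT an identity.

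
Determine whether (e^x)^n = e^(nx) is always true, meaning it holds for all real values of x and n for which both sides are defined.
Claim: (e^x)^n = e^(nx).
Reasoning: e^x is a positive real number, and for a positive base B and real exponent n, B^n = e^(n·ln B). With B = e^x, ln B = x, so (e^x)^n = e^(n·x).
So the two sides agree for all real values of x and n for which both sides are defined.

Conclusion: Yes, this is an identity.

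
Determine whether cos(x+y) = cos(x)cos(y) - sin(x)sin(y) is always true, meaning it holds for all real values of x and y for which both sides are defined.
Yes, this is an identity.

Claim: cos(x+y) = cos(x)cos(y) - sin(x)sin(y).
Reasoning: By Euler's formula e^(i(x+y)) = e^(ix)·e^(iy) = (cos x + i·sin x)(cos y + i·sin y). The real part of the left side is cos(x+y); the real part of the product is cos(x)cos(y) - sin(x)sin(y) (since i·i = -1).
So the two sides agree for all real values of x and y for which both sides are defined.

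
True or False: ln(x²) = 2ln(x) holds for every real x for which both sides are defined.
Claim: ln(x²) = 2ln(x).
Reasoning: The right side requires x > 0. For x > 0, x² = (e^(ln x))² = e^(2ln x), so ln(x²) = 2ln(x). (For x < 0 the right side is undefined, so those values are outside the claim.)
So the two sides agree for every real x for which both sides are defined.

Conclusion: True.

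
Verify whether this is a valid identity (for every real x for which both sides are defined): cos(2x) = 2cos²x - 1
Yes, this is an identity.

Claim: cos(2x) = 2cos²x - 1.
Reasoning: cos(2x) = cos²x - sin²x. Replace sin²x by 1 - cos²x: cos²x - (1 - cos²x) = 2cos²x - 1.
So the two sides agree for every real x for which both sides are defined.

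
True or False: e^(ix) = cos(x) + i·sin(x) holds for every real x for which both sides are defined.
Claim: e^(ix) = cos(x) + i·sin(x).
Reasoning: Euler's formula. Expand e^(ix) = Σ (ix)^k / k!. Since i² = -1, the even-k terms are Σ (-1)^m x^(2m)/(2m)! = cos(x) and the odd-k terms are i · Σ (-1)^m x^(2m+1)/(2m+1)! = i·sin(x).
So the two sides agree for every real x for which both sides are defined.

Conclusion: True.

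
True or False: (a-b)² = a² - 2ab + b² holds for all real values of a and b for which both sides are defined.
True.

Claim: (a-b)² = a² - 2ab + b².
Reasoning: Expand: (a-b)² = (a-b)(a-b) = a·a - a·b - b·a + b·b = a² - 2ab + b².
So the two sides agree for all real values of a and b for which both sides are defined.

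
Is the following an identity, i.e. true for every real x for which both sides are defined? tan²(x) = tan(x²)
Claim: tan²(x) = tan(x²).
Test a specific point where both sides are defined: x = π/6.
LHS = tan²(x) ≈ 0.3333
RHS = tan(x²) ≈ 0.2812
Since 0.3333 ≠ 0.2812, the equation fails at this point, so it cannot hold for every real x for which both sides are defined.
tan²(x) means (tan x)², squaring the output; tan(x²) squares the input. These are different functions.

Conclusion: No, this is NOT an identity.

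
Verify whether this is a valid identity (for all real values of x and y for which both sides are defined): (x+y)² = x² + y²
Claim: (x+y)² = x² + y².
Test a specific point where both sides are defined: x = 1/2, y = 5.
LHS = (x+y)² ≈ 30.2500
RHS = x² + y² ≈ 25.2500
Since 30.2500 ≠ 25.2500, the equation fails at this point, so it cannot hold for all real values of x and y for which both sides are defined.
The correct expansion is (x+y)² = x² + 2xy + y²; the cross term 2xy is missing.

Conclusion: No, this is NOT an identity.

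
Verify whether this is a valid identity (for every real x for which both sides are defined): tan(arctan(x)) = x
Claim: tan(arctan(x)) = x.
Reasoning: For every real x, arctan(x) is by definition the angle in (-π/2, π/2) whose tangent equals x. Taking the tangent of that angle returns x.
So the two sides agree for every real x for which both sides are defined.

Conclusion: Yes, this is an identity.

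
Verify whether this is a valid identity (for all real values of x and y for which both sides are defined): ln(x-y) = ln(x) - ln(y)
Claim: ln(x-y) = ln(x) - ln(y).
Test a specific point where both sides are defined: x = 2, y = 3/2.
LHS = ln(x-y) ≈ -0.6931
RHS = ln(x) - ln(y) ≈ 0.2877
Since -0.6931 ≠ 0.2877, the equation fails at this point, so it cannot hold for all real values of x and y for which both sides are defined.
ln(x) - ln(y) = ln(x/y), not ln(x-y).

Conclusion: No, this is NOT an identity.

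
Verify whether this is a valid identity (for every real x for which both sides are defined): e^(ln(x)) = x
Yes, this is an identity.

Claim: e^(ln(x)) = x.
Reasoning: For x > 0, ln(x) is by definition the exponent p such that e^p = x. Raising e to that exponent therefore returns x: e^(ln x) = x.
So the two sides agree for every real x for which both sides are defined.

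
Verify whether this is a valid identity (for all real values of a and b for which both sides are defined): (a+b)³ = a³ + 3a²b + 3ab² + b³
Claim: (a+b)³ = a³ + 3a²b + 3ab² + b³.
Reasoning: (a+b)³ = (a+b)(a+b)² = (a+b)(a² + 2ab + b²) = a³ + 2a²b + ab² + a²b + 2ab² + b³ = a³ + 3a²b + 3ab² + b³.
So the two sides agree for all real values of a and b for which both sides are defined.

Conclusion: Yes, this is an identity.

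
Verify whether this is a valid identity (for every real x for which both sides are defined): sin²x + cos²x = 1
Yes, this is an identity.

Claim: sin²x + cos²x = 1.
Reasoning: The point (cos x, sin x) lies on the unit circle X² + Y² = 1, so cos²x + sin²x = 1 for every real x.
So the two sides agree for every real x for which both sides are defined.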